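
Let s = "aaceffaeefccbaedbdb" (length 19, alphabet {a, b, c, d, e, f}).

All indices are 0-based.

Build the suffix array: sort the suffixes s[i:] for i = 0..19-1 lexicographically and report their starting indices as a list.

rank | idx | suffix
   0 |   0 | aaceffaeefccbaedbdb
   1 |   1 | aceffaeefccbaedbdb
   2 |  13 | aedbdb
   3 |   6 | aeefccbaedbdb
   4 |  18 | b
   5 |  12 | baedbdb
   6 |  16 | bdb
   7 |  11 | cbaedbdb
   8 |  10 | ccbaedbdb
   9 |   2 | ceffaeefccbaedbdb
  10 |  17 | db
  11 |  15 | dbdb
  12 |  14 | edbdb
  13 |   7 | eefccbaedbdb
  14 |   8 | efccbaedbdb
  15 |   3 | effaeefccbaedbdb
  16 |   5 | faeefccbaedbdb
  17 |   9 | fccbaedbdb
  18 |   4 | ffaeefccbaedbdb

[0, 1, 13, 6, 18, 12, 16, 11, 10, 2, 17, 15, 14, 7, 8, 3, 5, 9, 4]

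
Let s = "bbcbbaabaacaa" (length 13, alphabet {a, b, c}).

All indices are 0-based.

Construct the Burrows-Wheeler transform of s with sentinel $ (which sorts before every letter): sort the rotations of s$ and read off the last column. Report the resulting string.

rank  rotation        last
    0  $bbcbbaabaacaa  a
    1  a$bbcbbaabaaca  a
    2  aa$bbcbbaabaac  c
    3  aabaacaa$bbcbb  b
    4  aacaa$bbcbbaab  b
    5  abaacaa$bbcbba  a
    6  acaa$bbcbbaaba  a
    7  baabaacaa$bbcb  b
    8  baacaa$bbcbbaa  a
    9  bbaabaacaa$bbc  c
   10  bbcbbaabaacaa$  $
   11  bcbbaabaacaa$b  b
   12  caa$bbcbbaabaa  a
   13  cbbaabaacaa$bb  b

aacbbaabac$bab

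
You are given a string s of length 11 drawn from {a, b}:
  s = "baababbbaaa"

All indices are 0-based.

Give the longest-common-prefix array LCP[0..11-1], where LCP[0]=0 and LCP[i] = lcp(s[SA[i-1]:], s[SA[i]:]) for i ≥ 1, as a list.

sorted suffixes:
  #0 SA[0]=10  'a'
  #1 SA[1]=9  'aa'
  #2 SA[2]=8  'aaa'
  #3 SA[3]=1  'aababbbaaa'
  #4 SA[4]=2  'ababbbaaa'
  #5 SA[5]=4  'abbbaaa'
  #6 SA[6]=7  'baaa'
  #7 SA[7]=0  'baababbbaaa'
  #8 SA[8]=3  'babbbaaa'
  #9 SA[9]=6  'bbaaa'
  #10 SA[10]=5  'bbbaaa'

SA = [10, 9, 8, 1, 2, 4, 7, 0, 3, 6, 5]
i: (SA[i-1],SA[i]) lcp shared
  1: (10,9) 1 'a'
  2: (9,8) 2 'aa'
  3: (8,1) 2 'aa'
  4: (1,2) 1 'a'
  5: (2,4) 2 'ab'
  6: (4,7) 0 ''
  7: (7,0) 3 'baa'
  8: (0,3) 2 'ba'
  9: (3,6) 1 'b'
  10: (6,5) 2 'bb'

[0, 1, 2, 2, 1, 2, 0, 3, 2, 1, 2]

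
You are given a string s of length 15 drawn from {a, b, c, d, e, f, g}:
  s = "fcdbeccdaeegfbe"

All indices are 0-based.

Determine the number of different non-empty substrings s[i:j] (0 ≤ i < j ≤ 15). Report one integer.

sorted suffixes:
  #0 SA[0]=8  'aeegfbe'
  #1 SA[1]=13  'be'
  #2 SA[2]=3  'beccdaeegfbe'
  #3 SA[3]=5  'ccdaeegfbe'
  #4 SA[4]=6  'cdaeegfbe'
  #5 SA[5]=1  'cdbeccdaeegfbe'
  #6 SA[6]=7  'daeegfbe'
  #7 SA[7]=2  'dbeccdaeegfbe'
  #8 SA[8]=14  'e'
  #9 SA[9]=4  'eccdaeegfbe'
  #10 SA[10]=9  'eegfbe'
  #11 SA[11]=10  'egfbe'
  #12 SA[12]=12  'fbe'
  #13 SA[13]=0  'fcdbeccdaeegfbe'
  #14 SA[14]=11  'gfbe'

SA = [8, 13, 3, 5, 6, 1, 7, 2, 14, 4, 9, 10, 12, 0, 11]
rank  pair      lcp
   1  s[8:],s[13:]  0  ''
   2  s[13:],s[3:]  2  'be'
   3  s[3:],s[5:]  0  ''
   4  s[5:],s[6:]  1  'c'
   5  s[6:],s[1:]  2  'cd'
   6  s[1:],s[7:]  0  ''
   7  s[7:],s[2:]  1  'd'
   8  s[2:],s[14:]  0  ''
   9  s[14:],s[4:]  1  'e'
  10  s[4:],s[9:]  1  'e'
  11  s[9:],s[10:]  1  'e'
  12  s[10:],s[12:]  0  ''
  13  s[12:],s[0:]  1  'f'
  14  s[0:],s[11:]  0  ''

n(n+1)/2 = 15·16/2 = 120
Σ LCP = 0 + 0 + 2 + 0 + 1 + 2 + 0 + 1 + 0 + 1 + 1 + 1 + 0 + 1 + 0 = 10
distinct = 120 − 10 = 110

110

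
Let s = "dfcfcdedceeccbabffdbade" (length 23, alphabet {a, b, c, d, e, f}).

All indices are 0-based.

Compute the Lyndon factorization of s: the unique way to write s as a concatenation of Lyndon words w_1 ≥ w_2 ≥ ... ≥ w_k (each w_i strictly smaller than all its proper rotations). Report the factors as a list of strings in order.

emit factor 1: 'df' (i=0, period=2)
emit factor 2: 'cf' (i=2, period=2)
emit factor 3: 'cdedcee' (i=4, period=7)
emit factor 4: 'c' (i=11, period=1)
emit factor 5: 'c' (i=12, period=1)
emit factor 6: 'b' (i=13, period=1)
emit factor 7: 'abffdbade' (i=14, period=9)

["df", "cf", "cdedcee", "c", "c", "b", "abffdbade"]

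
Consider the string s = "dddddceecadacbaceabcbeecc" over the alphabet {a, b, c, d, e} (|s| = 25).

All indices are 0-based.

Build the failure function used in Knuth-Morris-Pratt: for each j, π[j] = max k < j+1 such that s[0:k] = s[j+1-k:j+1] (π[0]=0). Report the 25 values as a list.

π[0] = 0
j=1 s[j]='d': π[1]=1 (border 'd')
j=2 s[j]='d': π[2]=2 (border 'dd')
j=3 s[j]='d': π[3]=3 (border 'ddd')
j=4 s[j]='d': π[4]=4 (border 'dddd')
j=5 s[j]='c': k: 4→3→2→1→0; π[5]=0 (border '')
j=6 s[j]='e': π[6]=0 (border '')
j=7 s[j]='e': π[7]=0 (border '')
j=8 s[j]='c': π[8]=0 (border '')
j=9 s[j]='a': π[9]=0 (border '')
j=10 s[j]='d': π[10]=1 (border 'd')
j=11 s[j]='a': k: 1→0; π[11]=0 (border '')
j=12 s[j]='c': π[12]=0 (border '')
j=13 s[j]='b': π[13]=0 (border '')
j=14 s[j]='a': π[14]=0 (border '')
j=15 s[j]='c': π[15]=0 (border '')
j=16 s[j]='e': π[16]=0 (border '')
j=17 s[j]='a': π[17]=0 (border '')
j=18 s[j]='b': π[18]=0 (border '')
j=19 s[j]='c': π[19]=0 (border '')
j=20 s[j]='b': π[20]=0 (border '')
j=21 s[j]='e': π[21]=0 (border '')
j=22 s[j]='e': π[22]=0 (border '')
j=23 s[j]='c': π[23]=0 (border '')
j=24 s[j]='c': π[24]=0 (border '')

[0, 1, 2, 3, 4, 0, 0, 0, 0, 0, 1, 0, 0, 0, 0, 0, 0, 0, 0, 0, 0, 0, 0, 0, 0]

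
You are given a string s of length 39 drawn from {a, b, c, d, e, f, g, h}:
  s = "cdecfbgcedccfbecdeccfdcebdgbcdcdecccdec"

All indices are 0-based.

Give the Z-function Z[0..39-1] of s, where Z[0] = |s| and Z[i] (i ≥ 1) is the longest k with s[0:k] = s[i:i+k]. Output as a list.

Z[0]=39
i=1: fresh scan; Z[1]=0
i=2: fresh scan; Z[2]=0
i=3: fresh scan; Z[3]=1 extend→box=[3,4)
i=4: fresh scan; Z[4]=0
i=5: fresh scan; Z[5]=0
i=6: fresh scan; Z[6]=0
i=7: fresh scan; Z[7]=1 extend→box=[7,8)
i=8: fresh scan; Z[8]=0
i=9: fresh scan; Z[9]=0
i=10: fresh scan; Z[10]=1 extend→box=[10,11)
i=11: fresh scan; Z[11]=1 extend→box=[11,12)
i=12: fresh scan; Z[12]=0
i=13: fresh scan; Z[13]=0
i=14: fresh scan; Z[14]=0
i=15: fresh scan; Z[15]=4 extend→box=[15,19)
i=16: min(r-i=3, Z[1]=0)=0; Z[16]=0
i=17: min(r-i=2, Z[2]=0)=0; Z[17]=0
i=18: min(r-i=1, Z[3]=1)=1; Z[18]=1
i=19: fresh scan; Z[19]=1 extend→box=[19,20)
i=20: fresh scan; Z[20]=0
i=21: fresh scan; Z[21]=0
i=22: fresh scan; Z[22]=1 extend→box=[22,23)
i=23: fresh scan; Z[23]=0
i=24: fresh scan; Z[24]=0
i=25: fresh scan; Z[25]=0
i=26: fresh scan; Z[26]=0
i=27: fresh scan; Z[27]=0
i=28: fresh scan; Z[28]=2 extend→box=[28,30)
i=29: min(r-i=1, Z[1]=0)=0; Z[29]=0
i=30: fresh scan; Z[30]=4 extend→box=[30,34)
i=31: min(r-i=3, Z[1]=0)=0; Z[31]=0
i=32: min(r-i=2, Z[2]=0)=0; Z[32]=0
i=33: min(r-i=1, Z[3]=1)=1; Z[33]=1
i=34: fresh scan; Z[34]=1 extend→box=[34,35)
i=35: fresh scan; Z[35]=4 extend→box=[35,39)
i=36: min(r-i=3, Z[1]=0)=0; Z[36]=0
i=37: min(r-i=2, Z[2]=0)=0; Z[37]=0
i=38: min(r-i=1, Z[3]=1)=1; Z[38]=1

[39, 0, 0, 1, 0, 0, 0, 1, 0, 0, 1, 1, 0, 0, 0, 4, 0, 0, 1, 1, 0, 0, 1, 0, 0, 0, 0, 0, 2, 0, 4, 0, 0, 1, 1, 4, 0, 0, 1]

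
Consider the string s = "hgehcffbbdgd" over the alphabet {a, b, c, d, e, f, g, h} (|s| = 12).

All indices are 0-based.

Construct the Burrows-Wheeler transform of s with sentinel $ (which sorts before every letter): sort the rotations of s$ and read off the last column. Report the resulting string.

rank  rotation       last
    0  $hgehcffbbdgd  d
    1  bbdgd$hgehcff  f
    2  bdgd$hgehcffb  b
    3  cffbbdgd$hgeh  h
    4  d$hgehcffbbdg  g
    5  dgd$hgehcffbb  b
    6  ehcffbbdgd$hg  g
    7  fbbdgd$hgehcf  f
    8  ffbbdgd$hgehc  c
    9  gd$hgehcffbbd  d
   10  gehcffbbdgd$h  h
   11  hcffbbdgd$hge  e
   12  hgehcffbbdgd$  $

dfbhgbgfcdhe$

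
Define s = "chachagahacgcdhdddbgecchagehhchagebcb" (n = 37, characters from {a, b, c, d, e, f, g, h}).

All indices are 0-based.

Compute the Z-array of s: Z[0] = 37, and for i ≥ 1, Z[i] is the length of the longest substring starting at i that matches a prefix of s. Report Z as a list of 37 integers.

Z[0]=37
i=1: fresh scan; Z[1]=0
i=2: fresh scan; Z[2]=0
i=3: fresh scan; Z[3]=3 scan→box=[3,6)
i=4: min(r-i=2, Z[1]=0)=0; Z[4]=0
i=5: min(r-i=1, Z[2]=0)=0; Z[5]=0
i=6: fresh scan; Z[6]=0
i=7: fresh scan; Z[7]=0
i=8: fresh scan; Z[8]=0
i=9: fresh scan; Z[9]=0
i=10: fresh scan; Z[10]=1 scan→box=[10,11)
i=11: fresh scan; Z[11]=0
i=12: fresh scan; Z[12]=1 scan→box=[12,13)
i=13: fresh scan; Z[13]=0
i=14: fresh scan; Z[14]=0
i=15: fresh scan; Z[15]=0
i=16: fresh scan; Z[16]=0
i=17: fresh scan; Z[17]=0
i=18: fresh scan; Z[18]=0
i=19: fresh scan; Z[19]=0
i=20: fresh scan; Z[20]=0
i=21: fresh scan; Z[21]=1 scan→box=[21,22)
i=22: fresh scan; Z[22]=3 scan→box=[22,25)
i=23: min(r-i=2, Z[1]=0)=0; Z[23]=0
i=24: min(r-i=1, Z[2]=0)=0; Z[24]=0
i=25: fresh scan; Z[25]=0
i=26: fresh scan; Z[26]=0
i=27: fresh scan; Z[27]=0
i=28: fresh scan; Z[28]=0
i=29: fresh scan; Z[29]=3 scan→box=[29,32)
i=30: min(r-i=2, Z[1]=0)=0; Z[30]=0
i=31: min(r-i=1, Z[2]=0)=0; Z[31]=0
i=32: fresh scan; Z[32]=0
i=33: fresh scan; Z[33]=0
i=34: fresh scan; Z[34]=0
i=35: fresh scan; Z[35]=1 scan→box=[35,36)
i=36: fresh scan; Z[36]=0

[37, 0, 0, 3, 0, 0, 0, 0, 0, 0, 1, 0, 1, 0, 0, 0, 0, 0, 0, 0, 0, 1, 3, 0, 0, 0, 0, 0, 0, 3, 0, 0, 0, 0, 0, 1, 0]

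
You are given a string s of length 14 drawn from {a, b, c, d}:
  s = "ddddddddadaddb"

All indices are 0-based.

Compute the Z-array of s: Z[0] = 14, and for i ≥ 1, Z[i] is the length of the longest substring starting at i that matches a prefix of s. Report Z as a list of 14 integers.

Z[0]=14
i=1: i≥r, start 0; Z[1]=7 scan→box=[1,8)
i=2: min(r-i=6, Z[1]=7)=6; Z[2]=6
i=3: min(r-i=5, Z[2]=6)=5; Z[3]=5
i=4: min(r-i=4, Z[3]=5)=4; Z[4]=4
i=5: min(r-i=3, Z[4]=4)=3; Z[5]=3
i=6: min(r-i=2, Z[5]=3)=2; Z[6]=2
i=7: min(r-i=1, Z[6]=2)=1; Z[7]=1
i=8: i≥r, start 0; Z[8]=0
i=9: i≥r, start 0; Z[9]=1 scan→box=[9,10)
i=10: i≥r, start 0; Z[10]=0
i=11: i≥r, start 0; Z[11]=2 scan→box=[11,13)
i=12: min(r-i=1, Z[1]=7)=1; Z[12]=1
i=13: i≥r, start 0; Z[13]=0

[14, 7, 6, 5, 4, 3, 2, 1, 0, 1, 0, 2, 1, 0]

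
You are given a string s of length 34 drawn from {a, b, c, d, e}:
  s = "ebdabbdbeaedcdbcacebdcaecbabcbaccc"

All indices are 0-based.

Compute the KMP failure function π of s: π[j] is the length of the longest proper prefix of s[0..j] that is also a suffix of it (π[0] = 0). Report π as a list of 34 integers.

π[0] = 0
j=1 s[j]='b': π[1]=0 (border '')
j=2 s[j]='d': π[2]=0 (border '')
j=3 s[j]='a': π[3]=0 (border '')
j=4 s[j]='b': π[4]=0 (border '')
j=5 s[j]='b': π[5]=0 (border '')
j=6 s[j]='d': π[6]=0 (border '')
j=7 s[j]='b': π[7]=0 (border '')
j=8 s[j]='e': π[8]=1 (border 'e')
j=9 s[j]='a': k: 1→0; π[9]=0 (border '')
j=10 s[j]='e': π[10]=1 (border 'e')
j=11 s[j]='d': k: 1→0; π[11]=0 (border '')
j=12 s[j]='c': π[12]=0 (border '')
j=13 s[j]='d': π[13]=0 (border '')
j=14 s[j]='b': π[14]=0 (border '')
j=15 s[j]='c': π[15]=0 (border '')
j=16 s[j]='a': π[16]=0 (border '')
j=17 s[j]='c': π[17]=0 (border '')
j=18 s[j]='e': π[18]=1 (border 'e')
j=19 s[j]='b': π[19]=2 (border 'eb')
j=20 s[j]='d': π[20]=3 (border 'ebd')
j=21 s[j]='c': k: 3→0; π[21]=0 (border '')
j=22 s[j]='a': π[22]=0 (border '')
j=23 s[j]='e': π[23]=1 (border 'e')
j=24 s[j]='c': k: 1→0; π[24]=0 (border '')
j=25 s[j]='b': π[25]=0 (border '')
j=26 s[j]='a': π[26]=0 (border '')
j=27 s[j]='b': π[27]=0 (border '')
j=28 s[j]='c': π[28]=0 (border '')
j=29 s[j]='b': π[29]=0 (border '')
j=30 s[j]='a': π[30]=0 (border '')
j=31 s[j]='c': π[31]=0 (border '')
j=32 s[j]='c': π[32]=0 (border '')
j=33 s[j]='c': π[33]=0 (border '')

[0, 0, 0, 0, 0, 0, 0, 0, 1, 0, 1, 0, 0, 0, 0, 0, 0, 0, 1, 2, 3, 0, 0, 1, 0, 0, 0, 0, 0, 0, 0, 0, 0, 0]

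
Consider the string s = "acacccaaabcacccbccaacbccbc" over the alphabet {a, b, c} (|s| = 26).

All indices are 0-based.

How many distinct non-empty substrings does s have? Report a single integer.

295

sorted suffixes:
  #0 SA[0]=6  'aaabcacccbccaacbccbc'
  #1 SA[1]=7  'aabcacccbccaacbccbc'
  #2 SA[2]=18  'aacbccbc'
  #3 SA[3]=8  'abcacccbccaacbccbc'
  #4 SA[4]=0  'acacccaaabcacccbccaacbccbc'
  #5 SA[5]=19  'acbccbc'
  #6 SA[6]=2  'acccaaabcacccbccaacbccbc'
  #7 SA[7]=11  'acccbccaacbccbc'
  #8 SA[8]=24  'bc'
  #9 SA[9]=9  'bcacccbccaacbccbc'
  #10 SA[10]=15  'bccaacbccbc'
  #11 SA[11]=21  'bccbc'
  #12 SA[12]=25  'c'
  #13 SA[13]=5  'caaabcacccbccaacbccbc'
  #14 SA[14]=17  'caacbccbc'
  #15 SA[15]=1  'cacccaaabcacccbccaacbccbc'
  #16 SA[16]=10  'cacccbccaacbccbc'
  #17 SA[17]=23  'cbc'
  #18 SA[18]=14  'cbccaacbccbc'
  #19 SA[19]=20  'cbccbc'
  #20 SA[20]=4  'ccaaabcacccbccaacbccbc'
  #21 SA[21]=16  'ccaacbccbc'
  #22 SA[22]=22  'ccbc'
  #23 SA[23]=13  'ccbccaacbccbc'
  #24 SA[24]=3  'cccaaabcacccbccaacbccbc'
  #25 SA[25]=12  'cccbccaacbccbc'

SA = [6, 7, 18, 8, 0, 19, 2, 11, 24, 9, 15, 21, 25, 5, 17, 1, 10, 23, 14, 20, 4, 16, 22, 13, 3, 12]
rank  pair      lcp
   1  s[6:],s[7:]  2  'aa'
   2  s[7:],s[18:]  2  'aa'
   3  s[18:],s[8:]  1  'a'
   4  s[8:],s[0:]  1  'a'
   5  s[0:],s[19:]  2  'ac'
   6  s[19:],s[2:]  2  'ac'
   7  s[2:],s[11:]  4  'accc'
   8  s[11:],s[24:]  0  ''
   9  s[24:],s[9:]  2  'bc'
  10  s[9:],s[15:]  2  'bc'
  11  s[15:],s[21:]  3  'bcc'
  12  s[21:],s[25:]  0  ''
  13  s[25:],s[5:]  1  'c'
  14  s[5:],s[17:]  3  'caa'
  15  s[17:],s[1:]  2  'ca'
  16  s[1:],s[10:]  5  'caccc'
  17  s[10:],s[23:]  1  'c'
  18  s[23:],s[14:]  3  'cbc'
  19  s[14:],s[20:]  4  'cbcc'
  20  s[20:],s[4:]  1  'c'
  21  s[4:],s[16:]  4  'ccaa'
  22  s[16:],s[22:]  2  'cc'
  23  s[22:],s[13:]  4  'ccbc'
  24  s[13:],s[3:]  2  'cc'
  25  s[3:],s[12:]  3  'ccc'

n(n+1)/2 = 26·27/2 = 351
Σ LCP = 0 + 2 + 2 + 1 + 1 + 2 + 2 + 4 + 0 + 2 + 2 + 3 + 0 + 1 + 3 + 2 + 5 + 1 + 3 + 4 + 1 + 4 + 2 + 4 + 2 + 3 = 56
distinct = 351 − 56 = 295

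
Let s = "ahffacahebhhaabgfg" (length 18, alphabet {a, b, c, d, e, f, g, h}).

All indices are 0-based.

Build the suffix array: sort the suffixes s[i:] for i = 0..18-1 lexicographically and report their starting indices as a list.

[12, 13, 4, 6, 0, 14, 9, 5, 8, 3, 2, 16, 17, 15, 11, 7, 1, 10]

sorted suffixes:
  #0 SA[0]=12  'aabgfg'
  #1 SA[1]=13  'abgfg'
  #2 SA[2]=4  'acahebhhaabgfg'
  #3 SA[3]=6  'ahebhhaabgfg'
  #4 SA[4]=0  'ahffacahebhhaabgfg'
  #5 SA[5]=14  'bgfg'
  #6 SA[6]=9  'bhhaabgfg'
  #7 SA[7]=5  'cahebhhaabgfg'
  #8 SA[8]=8  'ebhhaabgfg'
  #9 SA[9]=3  'facahebhhaabgfg'
  #10 SA[10]=2  'ffacahebhhaabgfg'
  #11 SA[11]=16  'fg'
  #12 SA[12]=17  'g'
  #13 SA[13]=15  'gfg'
  #14 SA[14]=11  'haabgfg'
  #15 SA[15]=7  'hebhhaabgfg'
  #16 SA[16]=1  'hffacahebhhaabgfg'
  #17 SA[17]=10  'hhaabgfg'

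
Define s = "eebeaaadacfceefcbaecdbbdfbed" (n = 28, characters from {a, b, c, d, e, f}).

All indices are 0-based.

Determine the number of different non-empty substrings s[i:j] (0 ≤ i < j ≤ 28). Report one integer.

sorted suffixes:
  #0 SA[0]=4  'aaadacfceefcbaecdbbdfbed'
  #1 SA[1]=5  'aadacfceefcbaecdbbdfbed'
  #2 SA[2]=8  'acfceefcbaecdbbdfbed'
  #3 SA[3]=6  'adacfceefcbaecdbbdfbed'
  #4 SA[4]=17  'aecdbbdfbed'
  #5 SA[5]=16  'baecdbbdfbed'
  #6 SA[6]=21  'bbdfbed'
  #7 SA[7]=22  'bdfbed'
  #8 SA[8]=2  'beaaadacfceefcbaecdbbdfbed'
  #9 SA[9]=25  'bed'
  #10 SA[10]=15  'cbaecdbbdfbed'
  #11 SA[11]=19  'cdbbdfbed'
  #12 SA[12]=11  'ceefcbaecdbbdfbed'
  #13 SA[13]=9  'cfceefcbaecdbbdfbed'
  #14 SA[14]=27  'd'
  #15 SA[15]=7  'dacfceefcbaecdbbdfbed'
  #16 SA[16]=20  'dbbdfbed'
  #17 SA[17]=23  'dfbed'
  #18 SA[18]=3  'eaaadacfceefcbaecdbbdfbed'
  #19 SA[19]=1  'ebeaaadacfceefcbaecdbbdfbed'
  #20 SA[20]=18  'ecdbbdfbed'
  #21 SA[21]=26  'ed'
  #22 SA[22]=0  'eebeaaadacfceefcbaecdbbdfbed'
  #23 SA[23]=12  'eefcbaecdbbdfbed'
  #24 SA[24]=13  'efcbaecdbbdfbed'
  #25 SA[25]=24  'fbed'
  #26 SA[26]=14  'fcbaecdbbdfbed'
  #27 SA[27]=10  'fceefcbaecdbbdfbed'

SA = [4, 5, 8, 6, 17, 16, 21, 22, 2, 25, 15, 19, 11, 9, 27, 7, 20, 23, 3, 1, 18, 26, 0, 12, 13, 24, 14, 10]
i: (SA[i-1],SA[i]) lcp shared
  1: (4,5) 2 'aa'
  2: (5,8) 1 'a'
  3: (8,6) 1 'a'
  4: (6,17) 1 'a'
  5: (17,16) 0 ''
  6: (16,21) 1 'b'
  7: (21,22) 1 'b'
  8: (22,2) 1 'b'
  9: (2,25) 2 'be'
  10: (25,15) 0 ''
  11: (15,19) 1 'c'
  12: (19,11) 1 'c'
  13: (11,9) 1 'c'
  14: (9,27) 0 ''
  15: (27,7) 1 'd'
  16: (7,20) 1 'd'
  17: (20,23) 1 'd'
  18: (23,3) 0 ''
  19: (3,1) 1 'e'
  20: (1,18) 1 'e'
  21: (18,26) 1 'e'
  22: (26,0) 1 'e'
  23: (0,12) 2 'ee'
  24: (12,13) 1 'e'
  25: (13,24) 0 ''
  26: (24,14) 1 'f'
  27: (14,10) 2 'fc'

n(n+1)/2 = 28·29/2 = 406
Σ LCP = 0 + 2 + 1 + 1 + 1 + 0 + 1 + 1 + 1 + 2 + 0 + 1 + 1 + 1 + 0 + 1 + 1 + 1 + 0 + 1 + 1 + 1 + 1 + 2 + 1 + 0 + 1 + 2 = 26
distinct = 406 − 26 = 380

380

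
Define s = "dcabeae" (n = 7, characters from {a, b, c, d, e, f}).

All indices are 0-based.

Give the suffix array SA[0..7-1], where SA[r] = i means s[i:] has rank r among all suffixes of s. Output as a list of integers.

rank→(start, suffix):
  0 → (2, 'abeae')
  1 → (5, 'ae')
  2 → (3, 'beae')
  3 → (1, 'cabeae')
  4 → (0, 'dcabeae')
  5 → (6, 'e')
  6 → (4, 'eae')

[2, 5, 3, 1, 0, 6, 4]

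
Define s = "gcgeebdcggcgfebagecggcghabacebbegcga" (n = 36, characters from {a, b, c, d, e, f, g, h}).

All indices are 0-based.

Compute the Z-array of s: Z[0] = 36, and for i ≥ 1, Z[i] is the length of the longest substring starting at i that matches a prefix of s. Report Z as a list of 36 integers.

Z[0]=36
i=1: outside box; Z[1]=0
i=2: outside box; Z[2]=1 grow→box=[2,3)
i=3: outside box; Z[3]=0
i=4: outside box; Z[4]=0
i=5: outside box; Z[5]=0
i=6: outside box; Z[6]=0
i=7: outside box; Z[7]=0
i=8: outside box; Z[8]=1 grow→box=[8,9)
i=9: outside box; Z[9]=3 grow→box=[9,12)
i=10: min(r-i=2, Z[1]=0)=0; Z[10]=0
i=11: min(r-i=1, Z[2]=1)=1; Z[11]=1
i=12: outside box; Z[12]=0
i=13: outside box; Z[13]=0
i=14: outside box; Z[14]=0
i=15: outside box; Z[15]=0
i=16: outside box; Z[16]=1 grow→box=[16,17)
i=17: outside box; Z[17]=0
i=18: outside box; Z[18]=0
i=19: outside box; Z[19]=1 grow→box=[19,20)
i=20: outside box; Z[20]=3 grow→box=[20,23)
i=21: min(r-i=2, Z[1]=0)=0; Z[21]=0
i=22: min(r-i=1, Z[2]=1)=1; Z[22]=1
i=23: outside box; Z[23]=0
i=24: outside box; Z[24]=0
i=25: outside box; Z[25]=0
i=26: outside box; Z[26]=0
i=27: outside box; Z[27]=0
i=28: outside box; Z[28]=0
i=29: outside box; Z[29]=0
i=30: outside box; Z[30]=0
i=31: outside box; Z[31]=0
i=32: outside box; Z[32]=3 grow→box=[32,35)
i=33: min(r-i=2, Z[1]=0)=0; Z[33]=0
i=34: min(r-i=1, Z[2]=1)=1; Z[34]=1
i=35: outside box; Z[35]=0

[36, 0, 1, 0, 0, 0, 0, 0, 1, 3, 0, 1, 0, 0, 0, 0, 1, 0, 0, 1, 3, 0, 1, 0, 0, 0, 0, 0, 0, 0, 0, 0, 3, 0, 1, 0]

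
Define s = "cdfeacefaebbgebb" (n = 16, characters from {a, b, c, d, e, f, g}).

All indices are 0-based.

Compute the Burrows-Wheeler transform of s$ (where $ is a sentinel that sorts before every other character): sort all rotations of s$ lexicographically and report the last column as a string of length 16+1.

befbeeb$acfgacedb

rank  rotation           last
    0  $cdfeacefaebbgebb  b
    1  acefaebbgebb$cdfe  e
    2  aebbgebb$cdfeacef  f
    3  b$cdfeacefaebbgeb  b
    4  bb$cdfeacefaebbge  e
    5  bbgebb$cdfeacefae  e
    6  bgebb$cdfeacefaeb  b
    7  cdfeacefaebbgebb$  $
    8  cefaebbgebb$cdfea  a
    9  dfeacefaebbgebb$c  c
   10  eacefaebbgebb$cdf  f
   11  ebb$cdfeacefaebbg  g
   12  ebbgebb$cdfeacefa  a
   13  efaebbgebb$cdfeac  c
   14  faebbgebb$cdfeace  e
   15  feacefaebbgebb$cd  d
   16  gebb$cdfeacefaebb  b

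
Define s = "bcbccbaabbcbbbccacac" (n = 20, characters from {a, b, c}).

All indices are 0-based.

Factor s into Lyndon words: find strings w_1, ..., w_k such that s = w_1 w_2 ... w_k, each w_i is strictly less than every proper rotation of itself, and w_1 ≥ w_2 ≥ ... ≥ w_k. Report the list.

["bcbcc", "b", "aabbcbbbccacac"]

emit factor 1: 'bcbcc' (i=0, period=5)
emit factor 2: 'b' (i=5, period=1)
emit factor 3: 'aabbcbbbccacac' (i=6, period=14)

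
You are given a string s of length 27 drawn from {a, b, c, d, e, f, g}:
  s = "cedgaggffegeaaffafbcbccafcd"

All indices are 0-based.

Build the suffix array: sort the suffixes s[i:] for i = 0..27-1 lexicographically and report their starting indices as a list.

[12, 16, 23, 13, 4, 18, 20, 22, 19, 21, 25, 0, 26, 2, 11, 1, 9, 15, 17, 24, 8, 14, 7, 3, 10, 6, 5]

rank | idx | suffix
   0 |  12 | aaffafbcbccafcd
   1 |  16 | afbcbccafcd
   2 |  23 | afcd
   3 |  13 | affafbcbccafcd
   4 |   4 | aggffegeaaffafbcbccafcd
   5 |  18 | bcbccafcd
   6 |  20 | bccafcd
   7 |  22 | cafcd
   8 |  19 | cbccafcd
   9 |  21 | ccafcd
  10 |  25 | cd
  11 |   0 | cedgaggffegeaaffafbcbccafcd
  12 |  26 | d
  13 |   2 | dgaggffegeaaffafbcbccafcd
  14 |  11 | eaaffafbcbccafcd
  15 |   1 | edgaggffegeaaffafbcbccafcd
  16 |   9 | egeaaffafbcbccafcd
  17 |  15 | fafbcbccafcd
  18 |  17 | fbcbccafcd
  19 |  24 | fcd
  20 |   8 | fegeaaffafbcbccafcd
  21 |  14 | ffafbcbccafcd
  22 |   7 | ffegeaaffafbcbccafcd
  23 |   3 | gaggffegeaaffafbcbccafcd
  24 |  10 | geaaffafbcbccafcd
  25 |   6 | gffegeaaffafbcbccafcd
  26 |   5 | ggffegeaaffafbcbccafcd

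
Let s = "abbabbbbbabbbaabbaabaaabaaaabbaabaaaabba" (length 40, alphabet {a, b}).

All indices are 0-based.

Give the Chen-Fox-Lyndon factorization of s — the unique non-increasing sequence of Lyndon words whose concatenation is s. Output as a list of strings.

["abbabbbbbabbb", "aabb", "aab", "aaab", "aaaabbaab", "aaaabb", "a"]

emit factor 1: 'abbabbbbbabbb' (i=0, period=13)
emit factor 2: 'aabb' (i=13, period=4)
emit factor 3: 'aab' (i=17, period=3)
emit factor 4: 'aaab' (i=20, period=4)
emit factor 5: 'aaaabbaab' (i=24, period=9)
emit factor 6: 'aaaabb' (i=33, period=6)
emit factor 7: 'a' (i=39, period=1)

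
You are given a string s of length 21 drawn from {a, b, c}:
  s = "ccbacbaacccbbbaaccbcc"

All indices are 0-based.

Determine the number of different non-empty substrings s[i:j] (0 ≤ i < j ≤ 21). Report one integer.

191

rank→(start, suffix):
  0 → (14, 'aaccbcc')
  1 → (6, 'aacccbbbaaccbcc')
  2 → (3, 'acbaacccbbbaaccbcc')
  3 → (15, 'accbcc')
  4 → (7, 'acccbbbaaccbcc')
  5 → (13, 'baaccbcc')
  6 → (5, 'baacccbbbaaccbcc')
  7 → (2, 'bacbaacccbbbaaccbcc')
  8 → (12, 'bbaaccbcc')
  9 → (11, 'bbbaaccbcc')
  10 → (18, 'bcc')
  11 → (20, 'c')
  12 → (4, 'cbaacccbbbaaccbcc')
  13 → (1, 'cbacbaacccbbbaaccbcc')
  14 → (10, 'cbbbaaccbcc')
  15 → (17, 'cbcc')
  16 → (19, 'cc')
  17 → (0, 'ccbacbaacccbbbaaccbcc')
  18 → (9, 'ccbbbaaccbcc')
  19 → (16, 'ccbcc')
  20 → (8, 'cccbbbaaccbcc')

SA = [14, 6, 3, 15, 7, 13, 5, 2, 12, 11, 18, 20, 4, 1, 10, 17, 19, 0, 9, 16, 8]
[i] adj suffixes → lcp
  [1] 14/6 → 4 ('aacc')
  [2] 6/3 → 1 ('a')
  [3] 3/15 → 2 ('ac')
  [4] 15/7 → 3 ('acc')
  [5] 7/13 → 0 ('')
  [6] 13/5 → 5 ('baacc')
  [7] 5/2 → 2 ('ba')
  [8] 2/12 → 1 ('b')
  [9] 12/11 → 2 ('bb')
  [10] 11/18 → 1 ('b')
  [11] 18/20 → 0 ('')
  [12] 20/4 → 1 ('c')
  [13] 4/1 → 3 ('cba')
  [14] 1/10 → 2 ('cb')
  [15] 10/17 → 2 ('cb')
  [16] 17/19 → 1 ('c')
  [17] 19/0 → 2 ('cc')
  [18] 0/9 → 3 ('ccb')
  [19] 9/16 → 3 ('ccb')
  [20] 16/8 → 2 ('cc')

n(n+1)/2 = 21·22/2 = 231
Σ LCP = 0 + 4 + 1 + 2 + 3 + 0 + 5 + 2 + 1 + 2 + 1 + 0 + 1 + 3 + 2 + 2 + 1 + 2 + 3 + 3 + 2 = 40
distinct = 231 − 40 = 191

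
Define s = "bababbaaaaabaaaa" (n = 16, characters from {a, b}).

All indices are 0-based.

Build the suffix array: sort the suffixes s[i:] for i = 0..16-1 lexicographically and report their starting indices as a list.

sorted suffixes:
  #0 SA[0]=15  'a'
  #1 SA[1]=14  'aa'
  #2 SA[2]=13  'aaa'
  #3 SA[3]=12  'aaaa'
  #4 SA[4]=6  'aaaaabaaaa'
  #5 SA[5]=7  'aaaabaaaa'
  #6 SA[6]=8  'aaabaaaa'
  #7 SA[7]=9  'aabaaaa'
  #8 SA[8]=10  'abaaaa'
  #9 SA[9]=1  'ababbaaaaabaaaa'
  #10 SA[10]=3  'abbaaaaabaaaa'
  #11 SA[11]=11  'baaaa'
  #12 SA[12]=5  'baaaaabaaaa'
  #13 SA[13]=0  'bababbaaaaabaaaa'
  #14 SA[14]=2  'babbaaaaabaaaa'
  #15 SA[15]=4  'bbaaaaabaaaa'

[15, 14, 13, 12, 6, 7, 8, 9, 10, 1, 3, 11, 5, 0, 2, 4]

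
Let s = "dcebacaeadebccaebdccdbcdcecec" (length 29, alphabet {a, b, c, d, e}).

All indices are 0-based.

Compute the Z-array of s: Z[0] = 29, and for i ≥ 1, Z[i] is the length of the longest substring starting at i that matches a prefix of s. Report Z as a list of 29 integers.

[29, 0, 0, 0, 0, 0, 0, 0, 0, 1, 0, 0, 0, 0, 0, 0, 0, 2, 0, 0, 1, 0, 0, 3, 0, 0, 0, 0, 0]

Z[0]=29
i=1: fresh scan; Z[1]=0
i=2: fresh scan; Z[2]=0
i=3: fresh scan; Z[3]=0
i=4: fresh scan; Z[4]=0
i=5: fresh scan; Z[5]=0
i=6: fresh scan; Z[6]=0
i=7: fresh scan; Z[7]=0
i=8: fresh scan; Z[8]=0
i=9: fresh scan; Z[9]=1 extend→box=[9,10)
i=10: fresh scan; Z[10]=0
i=11: fresh scan; Z[11]=0
i=12: fresh scan; Z[12]=0
i=13: fresh scan; Z[13]=0
i=14: fresh scan; Z[14]=0
i=15: fresh scan; Z[15]=0
i=16: fresh scan; Z[16]=0
i=17: fresh scan; Z[17]=2 extend→box=[17,19)
i=18: min(r-i=1, Z[1]=0)=0; Z[18]=0
i=19: fresh scan; Z[19]=0
i=20: fresh scan; Z[20]=1 extend→box=[20,21)
i=21: fresh scan; Z[21]=0
i=22: fresh scan; Z[22]=0
i=23: fresh scan; Z[23]=3 extend→box=[23,26)
i=24: min(r-i=2, Z[1]=0)=0; Z[24]=0
i=25: min(r-i=1, Z[2]=0)=0; Z[25]=0
i=26: fresh scan; Z[26]=0
i=27: fresh scan; Z[27]=0
i=28: fresh scan; Z[28]=0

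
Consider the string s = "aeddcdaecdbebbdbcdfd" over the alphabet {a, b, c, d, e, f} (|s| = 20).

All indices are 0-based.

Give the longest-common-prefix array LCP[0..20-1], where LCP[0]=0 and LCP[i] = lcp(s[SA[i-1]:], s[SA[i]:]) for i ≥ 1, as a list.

rank→(start, suffix):
  0 → (6, 'aecdbebbdbcdfd')
  1 → (0, 'aeddcdaecdbebbdbcdfd')
  2 → (12, 'bbdbcdfd')
  3 → (15, 'bcdfd')
  4 → (13, 'bdbcdfd')
  5 → (10, 'bebbdbcdfd')
  6 → (4, 'cdaecdbebbdbcdfd')
  7 → (8, 'cdbebbdbcdfd')
  8 → (16, 'cdfd')
  9 → (19, 'd')
  10 → (5, 'daecdbebbdbcdfd')
  11 → (14, 'dbcdfd')
  12 → (9, 'dbebbdbcdfd')
  13 → (3, 'dcdaecdbebbdbcdfd')
  14 → (2, 'ddcdaecdbebbdbcdfd')
  15 → (17, 'dfd')
  16 → (11, 'ebbdbcdfd')
  17 → (7, 'ecdbebbdbcdfd')
  18 → (1, 'eddcdaecdbebbdbcdfd')
  19 → (18, 'fd')

SA = [6, 0, 12, 15, 13, 10, 4, 8, 16, 19, 5, 14, 9, 3, 2, 17, 11, 7, 1, 18]
i: (SA[i-1],SA[i]) lcp shared
  1: (6,0) 2 'ae'
  2: (0,12) 0 ''
  3: (12,15) 1 'b'
  4: (15,13) 1 'b'
  5: (13,10) 1 'b'
  6: (10,4) 0 ''
  7: (4,8) 2 'cd'
  8: (8,16) 2 'cd'
  9: (16,19) 0 ''
  10: (19,5) 1 'd'
  11: (5,14) 1 'd'
  12: (14,9) 2 'db'
  13: (9,3) 1 'd'
  14: (3,2) 1 'd'
  15: (2,17) 1 'd'
  16: (17,11) 0 ''
  17: (11,7) 1 'e'
  18: (7,1) 1 'e'
  19: (1,18) 0 ''

[0, 2, 0, 1, 1, 1, 0, 2, 2, 0, 1, 1, 2, 1, 1, 1, 0, 1, 1, 0]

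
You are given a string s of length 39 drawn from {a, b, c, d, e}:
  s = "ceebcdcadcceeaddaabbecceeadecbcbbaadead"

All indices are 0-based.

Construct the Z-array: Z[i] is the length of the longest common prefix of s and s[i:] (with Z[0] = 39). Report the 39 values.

Z[0]=39
i=1: outside box; Z[1]=0
i=2: outside box; Z[2]=0
i=3: outside box; Z[3]=0
i=4: outside box; Z[4]=1 scan→box=[4,5)
i=5: outside box; Z[5]=0
i=6: outside box; Z[6]=1 scan→box=[6,7)
i=7: outside box; Z[7]=0
i=8: outside box; Z[8]=0
i=9: outside box; Z[9]=1 scan→box=[9,10)
i=10: outside box; Z[10]=3 scan→box=[10,13)
i=11: min(r-i=2, Z[1]=0)=0; Z[11]=0
i=12: min(r-i=1, Z[2]=0)=0; Z[12]=0
i=13: outside box; Z[13]=0
i=14: outside box; Z[14]=0
i=15: outside box; Z[15]=0
i=16: outside box; Z[16]=0
i=17: outside box; Z[17]=0
i=18: outside box; Z[18]=0
i=19: outside box; Z[19]=0
i=20: outside box; Z[20]=0
i=21: outside box; Z[21]=1 scan→box=[21,22)
i=22: outside box; Z[22]=3 scan→box=[22,25)
i=23: min(r-i=2, Z[1]=0)=0; Z[23]=0
i=24: min(r-i=1, Z[2]=0)=0; Z[24]=0
i=25: outside box; Z[25]=0
i=26: outside box; Z[26]=0
i=27: outside box; Z[27]=0
i=28: outside box; Z[28]=1 scan→box=[28,29)
i=29: outside box; Z[29]=0
i=30: outside box; Z[30]=1 scan→box=[30,31)
i=31: outside box; Z[31]=0
i=32: outside box; Z[32]=0
i=33: outside box; Z[33]=0
i=34: outside box; Z[34]=0
i=35: outside box; Z[35]=0
i=36: outside box; Z[36]=0
i=37: outside box; Z[37]=0
i=38: outside box; Z[38]=0

[39, 0, 0, 0, 1, 0, 1, 0, 0, 1, 3, 0, 0, 0, 0, 0, 0, 0, 0, 0, 0, 1, 3, 0, 0, 0, 0, 0, 1, 0, 1, 0, 0, 0, 0, 0, 0, 0, 0]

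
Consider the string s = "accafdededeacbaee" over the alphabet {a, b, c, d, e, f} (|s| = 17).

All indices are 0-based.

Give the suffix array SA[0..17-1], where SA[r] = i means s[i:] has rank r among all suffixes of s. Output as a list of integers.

[11, 0, 14, 3, 13, 2, 12, 1, 9, 7, 5, 16, 10, 8, 6, 15, 4]

sorted suffixes:
  #0 SA[0]=11  'acbaee'
  #1 SA[1]=0  'accafdededeacbaee'
  #2 SA[2]=14  'aee'
  #3 SA[3]=3  'afdededeacbaee'
  #4 SA[4]=13  'baee'
  #5 SA[5]=2  'cafdededeacbaee'
  #6 SA[6]=12  'cbaee'
  #7 SA[7]=1  'ccafdededeacbaee'
  #8 SA[8]=9  'deacbaee'
  #9 SA[9]=7  'dedeacbaee'
  #10 SA[10]=5  'dededeacbaee'
  #11 SA[11]=16  'e'
  #12 SA[12]=10  'eacbaee'
  #13 SA[13]=8  'edeacbaee'
  #14 SA[14]=6  'ededeacbaee'
  #15 SA[15]=15  'ee'
  #16 SA[16]=4  'fdededeacbaee'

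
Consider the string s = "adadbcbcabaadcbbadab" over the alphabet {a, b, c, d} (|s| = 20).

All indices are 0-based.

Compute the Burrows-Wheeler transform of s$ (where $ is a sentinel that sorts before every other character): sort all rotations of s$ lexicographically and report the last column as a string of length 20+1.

bbdcb$daaabccdbdbaaaa

rank  rotation               last
    0  $adadbcbcabaadcbbadab  b
    1  aadcbbadab$adadbcbcab  b
    2  ab$adadbcbcabaadcbbad  d
    3  abaadcbbadab$adadbcbc  c
    4  adab$adadbcbcabaadcbb  b
    5  adadbcbcabaadcbbadab$  $
    6  adbcbcabaadcbbadab$ad  d
    7  adcbbadab$adadbcbcaba  a
    8  b$adadbcbcabaadcbbada  a
    9  baadcbbadab$adadbcbca  a
   10  badab$adadbcbcabaadcb  b
   11  bbadab$adadbcbcabaadc  c
   12  bcabaadcbbadab$adadbc  c
   13  bcbcabaadcbbadab$adad  d
   14  cabaadcbbadab$adadbcb  b
   15  cbbadab$adadbcbcabaad  d
   16  cbcabaadcbbadab$adadb  b
   17  dab$adadbcbcabaadcbba  a
   18  dadbcbcabaadcbbadab$a  a
   19  dbcbcabaadcbbadab$ada  a
   20  dcbbadab$adadbcbcabaa  a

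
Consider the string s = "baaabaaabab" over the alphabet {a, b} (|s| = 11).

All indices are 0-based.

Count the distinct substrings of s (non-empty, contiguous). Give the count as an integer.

rank | idx | suffix
   0 |   1 | aaabaaabab
   1 |   5 | aaabab
   2 |   2 | aabaaabab
   3 |   6 | aabab
   4 |   9 | ab
   5 |   3 | abaaabab
   6 |   7 | abab
   7 |  10 | b
   8 |   0 | baaabaaabab
   9 |   4 | baaabab
  10 |   8 | bab

SA = [1, 5, 2, 6, 9, 3, 7, 10, 0, 4, 8]
rank  pair      lcp
   1  s[1:],s[5:]  5  'aaaba'
   2  s[5:],s[2:]  2  'aa'
   3  s[2:],s[6:]  4  'aaba'
   4  s[6:],s[9:]  1  'a'
   5  s[9:],s[3:]  2  'ab'
   6  s[3:],s[7:]  3  'aba'
   7  s[7:],s[10:]  0  ''
   8  s[10:],s[0:]  1  'b'
   9  s[0:],s[4:]  6  'baaaba'
  10  s[4:],s[8:]  2  'ba'

n(n+1)/2 = 11·12/2 = 66
Σ LCP = 0 + 5 + 2 + 4 + 1 + 2 + 3 + 0 + 1 + 6 + 2 = 26
distinct = 66 − 26 = 40

40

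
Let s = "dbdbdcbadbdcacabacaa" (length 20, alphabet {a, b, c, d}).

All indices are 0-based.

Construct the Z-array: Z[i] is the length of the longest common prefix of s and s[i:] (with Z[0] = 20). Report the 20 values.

[20, 0, 3, 0, 1, 0, 0, 0, 3, 0, 1, 0, 0, 0, 0, 0, 0, 0, 0, 0]

Z[0]=20
i=1: outside box; Z[1]=0
i=2: outside box; Z[2]=3 scan→box=[2,5)
i=3: min(r-i=2, Z[1]=0)=0; Z[3]=0
i=4: min(r-i=1, Z[2]=3)=1; Z[4]=1
i=5: outside box; Z[5]=0
i=6: outside box; Z[6]=0
i=7: outside box; Z[7]=0
i=8: outside box; Z[8]=3 scan→box=[8,11)
i=9: min(r-i=2, Z[1]=0)=0; Z[9]=0
i=10: min(r-i=1, Z[2]=3)=1; Z[10]=1
i=11: outside box; Z[11]=0
i=12: outside box; Z[12]=0
i=13: outside box; Z[13]=0
i=14: outside box; Z[14]=0
i=15: outside box; Z[15]=0
i=16: outside box; Z[16]=0
i=17: outside box; Z[17]=0
i=18: outside box; Z[18]=0
i=19: outside box; Z[19]=0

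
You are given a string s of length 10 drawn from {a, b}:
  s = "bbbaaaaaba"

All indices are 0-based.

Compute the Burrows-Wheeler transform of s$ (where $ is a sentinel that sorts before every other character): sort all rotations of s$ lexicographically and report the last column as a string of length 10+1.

abbaaaaabb$

rank  rotation     last
    0  $bbbaaaaaba  a
    1  a$bbbaaaaab  b
    2  aaaaaba$bbb  b
    3  aaaaba$bbba  a
    4  aaaba$bbbaa  a
    5  aaba$bbbaaa  a
    6  aba$bbbaaaa  a
    7  ba$bbbaaaaa  a
    8  baaaaaba$bb  b
    9  bbaaaaaba$b  b
   10  bbbaaaaaba$  $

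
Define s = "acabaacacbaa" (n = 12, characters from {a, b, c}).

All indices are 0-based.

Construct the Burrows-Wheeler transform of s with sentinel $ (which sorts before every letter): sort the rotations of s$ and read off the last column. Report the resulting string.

rank  rotation       last
    0  $acabaacacbaa  a
    1  a$acabaacacba  a
    2  aa$acabaacacb  b
    3  aacacbaa$acab  b
    4  abaacacbaa$ac  c
    5  acabaacacbaa$  $
    6  acacbaa$acaba  a
    7  acbaa$acabaac  c
    8  baa$acabaacac  c
    9  baacacbaa$aca  a
   10  cabaacacbaa$a  a
   11  cacbaa$acabaa  a
   12  cbaa$acabaaca  a

aabbc$accaaaa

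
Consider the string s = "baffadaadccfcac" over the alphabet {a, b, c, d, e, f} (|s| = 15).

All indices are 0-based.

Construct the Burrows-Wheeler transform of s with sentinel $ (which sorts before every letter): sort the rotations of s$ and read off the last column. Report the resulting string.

cdcfab$afdcaafca

rank  rotation          last
    0  $baffadaadccfcac  c
    1  aadccfcac$baffad  d
    2  ac$baffadaadccfc  c
    3  adaadccfcac$baff  f
    4  adccfcac$baffada  a
    5  affadaadccfcac$b  b
    6  baffadaadccfcac$  $
    7  c$baffadaadccfca  a
    8  cac$baffadaadccf  f
    9  ccfcac$baffadaad  d
   10  cfcac$baffadaadc  c
   11  daadccfcac$baffa  a
   12  dccfcac$baffadaa  a
   13  fadaadccfcac$baf  f
   14  fcac$baffadaadcc  c
   15  ffadaadccfcac$ba  a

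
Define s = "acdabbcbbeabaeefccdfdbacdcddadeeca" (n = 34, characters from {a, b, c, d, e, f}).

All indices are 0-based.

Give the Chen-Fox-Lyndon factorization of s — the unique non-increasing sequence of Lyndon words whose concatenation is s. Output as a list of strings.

["acd", "abbcbbe", "abaeefccdfdbacdcddadeec", "a"]

emit factor 1: 'acd' (i=0, period=3)
emit factor 2: 'abbcbbe' (i=3, period=7)
emit factor 3: 'abaeefccdfdbacdcddadeec' (i=10, period=23)
emit factor 4: 'a' (i=33, period=1)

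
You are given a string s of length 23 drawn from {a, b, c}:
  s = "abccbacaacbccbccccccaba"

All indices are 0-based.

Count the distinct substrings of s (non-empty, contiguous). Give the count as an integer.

rank→(start, suffix):
  0 → (22, 'a')
  1 → (7, 'aacbccbccccccaba')
  2 → (20, 'aba')
  3 → (0, 'abccbacaacbccbccccccaba')
  4 → (5, 'acaacbccbccccccaba')
  5 → (8, 'acbccbccccccaba')
  6 → (21, 'ba')
  7 → (4, 'bacaacbccbccccccaba')
  8 → (1, 'bccbacaacbccbccccccaba')
  9 → (10, 'bccbccccccaba')
  10 → (13, 'bccccccaba')
  11 → (6, 'caacbccbccccccaba')
  12 → (19, 'caba')
  13 → (3, 'cbacaacbccbccccccaba')
  14 → (9, 'cbccbccccccaba')
  15 → (12, 'cbccccccaba')
  16 → (18, 'ccaba')
  17 → (2, 'ccbacaacbccbccccccaba')
  18 → (11, 'ccbccccccaba')
  19 → (17, 'cccaba')
  20 → (16, 'ccccaba')
  21 → (15, 'cccccaba')
  22 → (14, 'ccccccaba')

SA = [22, 7, 20, 0, 5, 8, 21, 4, 1, 10, 13, 6, 19, 3, 9, 12, 18, 2, 11, 17, 16, 15, 14]
i: (SA[i-1],SA[i]) lcp shared
  1: (22,7) 1 'a'
  2: (7,20) 1 'a'
  3: (20,0) 2 'ab'
  4: (0,5) 1 'a'
  5: (5,8) 2 'ac'
  6: (8,21) 0 ''
  7: (21,4) 2 'ba'
  8: (4,1) 1 'b'
  9: (1,10) 4 'bccb'
  10: (10,13) 3 'bcc'
  11: (13,6) 0 ''
  12: (6,19) 2 'ca'
  13: (19,3) 1 'c'
  14: (3,9) 2 'cb'
  15: (9,12) 4 'cbcc'
  16: (12,18) 1 'c'
  17: (18,2) 2 'cc'
  18: (2,11) 3 'ccb'
  19: (11,17) 2 'cc'
  20: (17,16) 3 'ccc'
  21: (16,15) 4 'cccc'
  22: (15,14) 5 'ccccc'

n(n+1)/2 = 23·24/2 = 276
Σ LCP = 0 + 1 + 1 + 2 + 1 + 2 + 0 + 2 + 1 + 4 + 3 + 0 + 2 + 1 + 2 + 4 + 1 + 2 + 3 + 2 + 3 + 4 + 5 = 46
distinct = 276 − 46 = 230

230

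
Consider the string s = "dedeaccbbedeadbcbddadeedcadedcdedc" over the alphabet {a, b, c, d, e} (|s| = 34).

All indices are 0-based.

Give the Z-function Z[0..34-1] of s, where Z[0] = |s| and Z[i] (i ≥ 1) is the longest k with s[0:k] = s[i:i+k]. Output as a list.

Z[0]=34
i=1: i≥r, start 0; Z[1]=0
i=2: i≥r, start 0; Z[2]=2 grow→box=[2,4)
i=3: min(r-i=1, Z[1]=0)=0; Z[3]=0
i=4: i≥r, start 0; Z[4]=0
i=5: i≥r, start 0; Z[5]=0
i=6: i≥r, start 0; Z[6]=0
i=7: i≥r, start 0; Z[7]=0
i=8: i≥r, start 0; Z[8]=0
i=9: i≥r, start 0; Z[9]=0
i=10: i≥r, start 0; Z[10]=2 grow→box=[10,12)
i=11: min(r-i=1, Z[1]=0)=0; Z[11]=0
i=12: i≥r, start 0; Z[12]=0
i=13: i≥r, start 0; Z[13]=1 grow→box=[13,14)
i=14: i≥r, start 0; Z[14]=0
i=15: i≥r, start 0; Z[15]=0
i=16: i≥r, start 0; Z[16]=0
i=17: i≥r, start 0; Z[17]=1 grow→box=[17,18)
i=18: i≥r, start 0; Z[18]=1 grow→box=[18,19)
i=19: i≥r, start 0; Z[19]=0
i=20: i≥r, start 0; Z[20]=2 grow→box=[20,22)
i=21: min(r-i=1, Z[1]=0)=0; Z[21]=0
i=22: i≥r, start 0; Z[22]=0
i=23: i≥r, start 0; Z[23]=1 grow→box=[23,24)
i=24: i≥r, start 0; Z[24]=0
i=25: i≥r, start 0; Z[25]=0
i=26: i≥r, start 0; Z[26]=3 grow→box=[26,29)
i=27: min(r-i=2, Z[1]=0)=0; Z[27]=0
i=28: min(r-i=1, Z[2]=2)=1; Z[28]=1
i=29: i≥r, start 0; Z[29]=0
i=30: i≥r, start 0; Z[30]=3 grow→box=[30,33)
i=31: min(r-i=2, Z[1]=0)=0; Z[31]=0
i=32: min(r-i=1, Z[2]=2)=1; Z[32]=1
i=33: i≥r, start 0; Z[33]=0

[34, 0, 2, 0, 0, 0, 0, 0, 0, 0, 2, 0, 0, 1, 0, 0, 0, 1, 1, 0, 2, 0, 0, 1, 0, 0, 3, 0, 1, 0, 3, 0, 1, 0]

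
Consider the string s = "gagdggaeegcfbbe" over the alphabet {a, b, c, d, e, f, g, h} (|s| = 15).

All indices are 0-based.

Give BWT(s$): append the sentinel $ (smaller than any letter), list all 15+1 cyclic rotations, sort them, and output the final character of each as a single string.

rank  rotation          last
    0  $gagdggaeegcfbbe  e
    1  aeegcfbbe$gagdgg  g
    2  agdggaeegcfbbe$g  g
    3  bbe$gagdggaeegcf  f
    4  be$gagdggaeegcfb  b
    5  cfbbe$gagdggaeeg  g
    6  dggaeegcfbbe$gag  g
    7  e$gagdggaeegcfbb  b
    8  eegcfbbe$gagdgga  a
    9  egcfbbe$gagdggae  e
   10  fbbe$gagdggaeegc  c
   11  gaeegcfbbe$gagdg  g
   12  gagdggaeegcfbbe$  $
   13  gcfbbe$gagdggaee  e
   14  gdggaeegcfbbe$ga  a
   15  ggaeegcfbbe$gagd  d

eggfbggbaecg$ead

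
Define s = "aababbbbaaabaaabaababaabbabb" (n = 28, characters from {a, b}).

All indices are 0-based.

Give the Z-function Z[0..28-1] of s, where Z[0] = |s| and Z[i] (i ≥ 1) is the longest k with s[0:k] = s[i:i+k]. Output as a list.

Z[0]=28
i=1: fresh scan; Z[1]=1 extend→box=[1,2)
i=2: fresh scan; Z[2]=0
i=3: fresh scan; Z[3]=1 extend→box=[3,4)
i=4: fresh scan; Z[4]=0
i=5: fresh scan; Z[5]=0
i=6: fresh scan; Z[6]=0
i=7: fresh scan; Z[7]=0
i=8: fresh scan; Z[8]=2 extend→box=[8,10)
i=9: min(r-i=1, Z[1]=1)=1; Z[9]=4 extend→box=[9,13)
i=10: min(r-i=3, Z[1]=1)=1; Z[10]=1
i=11: min(r-i=2, Z[2]=0)=0; Z[11]=0
i=12: min(r-i=1, Z[3]=1)=1; Z[12]=2 extend→box=[12,14)
i=13: min(r-i=1, Z[1]=1)=1; Z[13]=4 extend→box=[13,17)
i=14: min(r-i=3, Z[1]=1)=1; Z[14]=1
i=15: min(r-i=2, Z[2]=0)=0; Z[15]=0
i=16: min(r-i=1, Z[3]=1)=1; Z[16]=5 extend→box=[16,21)
i=17: min(r-i=4, Z[1]=1)=1; Z[17]=1
i=18: min(r-i=3, Z[2]=0)=0; Z[18]=0
i=19: min(r-i=2, Z[3]=1)=1; Z[19]=1
i=20: min(r-i=1, Z[4]=0)=0; Z[20]=0
i=21: fresh scan; Z[21]=3 extend→box=[21,24)
i=22: min(r-i=2, Z[1]=1)=1; Z[22]=1
i=23: min(r-i=1, Z[2]=0)=0; Z[23]=0
i=24: fresh scan; Z[24]=0
i=25: fresh scan; Z[25]=1 extend→box=[25,26)
i=26: fresh scan; Z[26]=0
i=27: fresh scan; Z[27]=0

[28, 1, 0, 1, 0, 0, 0, 0, 2, 4, 1, 0, 2, 4, 1, 0, 5, 1, 0, 1, 0, 3, 1, 0, 0, 1, 0, 0]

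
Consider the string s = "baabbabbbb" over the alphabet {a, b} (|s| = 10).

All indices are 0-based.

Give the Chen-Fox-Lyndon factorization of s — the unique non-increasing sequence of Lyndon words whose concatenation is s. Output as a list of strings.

["b", "aabbabbbb"]

emit factor 1: 'b' (i=0, period=1)
emit factor 2: 'aabbabbbb' (i=1, period=9)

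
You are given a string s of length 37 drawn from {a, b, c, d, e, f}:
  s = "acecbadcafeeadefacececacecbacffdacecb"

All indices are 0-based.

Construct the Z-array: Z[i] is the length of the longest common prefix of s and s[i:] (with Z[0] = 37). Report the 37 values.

[37, 0, 0, 0, 0, 1, 0, 0, 1, 0, 0, 0, 1, 0, 0, 0, 4, 0, 0, 0, 0, 0, 6, 0, 0, 0, 0, 2, 0, 0, 0, 0, 5, 0, 0, 0, 0]

Z[0]=37
i=1: i≥r, start 0; Z[1]=0
i=2: i≥r, start 0; Z[2]=0
i=3: i≥r, start 0; Z[3]=0
i=4: i≥r, start 0; Z[4]=0
i=5: i≥r, start 0; Z[5]=1 scan→box=[5,6)
i=6: i≥r, start 0; Z[6]=0
i=7: i≥r, start 0; Z[7]=0
i=8: i≥r, start 0; Z[8]=1 scan→box=[8,9)
i=9: i≥r, start 0; Z[9]=0
i=10: i≥r, start 0; Z[10]=0
i=11: i≥r, start 0; Z[11]=0
i=12: i≥r, start 0; Z[12]=1 scan→box=[12,13)
i=13: i≥r, start 0; Z[13]=0
i=14: i≥r, start 0; Z[14]=0
i=15: i≥r, start 0; Z[15]=0
i=16: i≥r, start 0; Z[16]=4 scan→box=[16,20)
i=17: min(r-i=3, Z[1]=0)=0; Z[17]=0
i=18: min(r-i=2, Z[2]=0)=0; Z[18]=0
i=19: min(r-i=1, Z[3]=0)=0; Z[19]=0
i=20: i≥r, start 0; Z[20]=0
i=21: i≥r, start 0; Z[21]=0
i=22: i≥r, start 0; Z[22]=6 scan→box=[22,28)
i=23: min(r-i=5, Z[1]=0)=0; Z[23]=0
i=24: min(r-i=4, Z[2]=0)=0; Z[24]=0
i=25: min(r-i=3, Z[3]=0)=0; Z[25]=0
i=26: min(r-i=2, Z[4]=0)=0; Z[26]=0
i=27: min(r-i=1, Z[5]=1)=1; Z[27]=2 scan→box=[27,29)
i=28: min(r-i=1, Z[1]=0)=0; Z[28]=0
i=29: i≥r, start 0; Z[29]=0
i=30: i≥r, start 0; Z[30]=0
i=31: i≥r, start 0; Z[31]=0
i=32: i≥r, start 0; Z[32]=5 scan→box=[32,37)
i=33: min(r-i=4, Z[1]=0)=0; Z[33]=0
i=34: min(r-i=3, Z[2]=0)=0; Z[34]=0
i=35: min(r-i=2, Z[3]=0)=0; Z[35]=0
i=36: min(r-i=1, Z[4]=0)=0; Z[36]=0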